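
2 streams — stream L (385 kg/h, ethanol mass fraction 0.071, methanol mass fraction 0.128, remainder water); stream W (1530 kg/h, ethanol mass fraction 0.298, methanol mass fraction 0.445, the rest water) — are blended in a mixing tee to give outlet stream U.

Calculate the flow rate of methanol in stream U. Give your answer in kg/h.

methanol out = methanol in = 385×0.128 + 1530×0.445 = 730.13 kg/h.

730.1 kg/h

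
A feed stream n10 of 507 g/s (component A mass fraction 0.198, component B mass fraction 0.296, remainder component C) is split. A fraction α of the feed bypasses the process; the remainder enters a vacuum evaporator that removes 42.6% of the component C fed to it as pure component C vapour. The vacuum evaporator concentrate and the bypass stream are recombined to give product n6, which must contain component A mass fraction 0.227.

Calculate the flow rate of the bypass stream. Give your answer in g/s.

206.5 g/s

All 507×0.198 = 100.39 g/s of component A reaches n6, so n6 = 100.39/0.227 = 442.23 g/s and vapour = 64.771 g/s.
The evaporator receives (1−α)·507 of feed at 0.506 component C and removes 0.426 of that component C:
0.426×0.506×(1−α)×507 = 64.771
(1−α) = 64.771/109.29 = 0.5927;  α = 0.4073.
Bypass flow = 0.4073×507 = 206.52 g/s.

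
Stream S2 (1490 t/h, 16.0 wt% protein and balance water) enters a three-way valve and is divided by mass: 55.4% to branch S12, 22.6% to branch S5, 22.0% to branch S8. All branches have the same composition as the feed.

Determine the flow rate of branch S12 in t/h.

825.5 t/h

Branch S12 flow = 0.554×1490 = 825.46 t/h.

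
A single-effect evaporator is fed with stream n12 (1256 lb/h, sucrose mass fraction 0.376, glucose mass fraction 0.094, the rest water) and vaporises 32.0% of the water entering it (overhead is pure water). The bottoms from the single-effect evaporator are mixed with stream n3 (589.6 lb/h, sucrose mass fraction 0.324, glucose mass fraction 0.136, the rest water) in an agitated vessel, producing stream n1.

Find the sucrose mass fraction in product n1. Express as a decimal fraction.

0.406

Vapour removed = 0.320×0.530×1256 = 213.02 lb/h; concentrate = 1043 lb/h.
sucrose reaching the mixer = 472.26 (from concentrate) + 589.6×0.324 = 663.29 lb/h.
Product flow = 1043 + 589.6 = 1632.6 lb/h; sucrose fraction = 0.406.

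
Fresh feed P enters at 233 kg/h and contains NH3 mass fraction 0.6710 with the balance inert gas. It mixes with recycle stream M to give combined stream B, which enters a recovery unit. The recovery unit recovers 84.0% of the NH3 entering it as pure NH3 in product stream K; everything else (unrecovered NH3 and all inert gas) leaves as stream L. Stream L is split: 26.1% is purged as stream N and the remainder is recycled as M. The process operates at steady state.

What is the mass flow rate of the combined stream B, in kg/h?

inert gas enters only via P and leaves only via the purge: 233×0.329 = 0.261×(inert gas in L), and the recovery unit passes all inert gas, so inert gas in B = inert gas in L = 293.7 kg/h.
NH3 in B: m_A = 233×0.671 + (1−0.261)·(1−0.840)·m_A, so m_A = 156.34/0.8818 = 177.31 kg/h.
B = 177.31 + 293.7 = 471.01 kg/h.

471 kg/h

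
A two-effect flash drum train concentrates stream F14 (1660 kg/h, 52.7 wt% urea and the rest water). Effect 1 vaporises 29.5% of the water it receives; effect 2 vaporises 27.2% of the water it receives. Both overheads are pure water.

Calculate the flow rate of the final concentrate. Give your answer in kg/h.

1278 kg/h

water in feed = 1660×0.473 = 785.18 kg/h.
After stage 1: water left = (1−0.295)×785.18 = 553.55; stream total = 1428.4 kg/h.
After stage 2: water left = (1−0.272)×553.55 = 402.99; final concentrate = 1277.8 kg/h.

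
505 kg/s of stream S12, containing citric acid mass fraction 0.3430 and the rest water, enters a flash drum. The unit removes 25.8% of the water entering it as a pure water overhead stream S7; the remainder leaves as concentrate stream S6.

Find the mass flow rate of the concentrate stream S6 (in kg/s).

water entering = 505×0.657 = 331.79 kg/s; overhead removed = 0.258×331.79 = 85.601 kg/s.
Concentrate = 505 − 85.601 = 419.4 kg/s.

419.4 kg/s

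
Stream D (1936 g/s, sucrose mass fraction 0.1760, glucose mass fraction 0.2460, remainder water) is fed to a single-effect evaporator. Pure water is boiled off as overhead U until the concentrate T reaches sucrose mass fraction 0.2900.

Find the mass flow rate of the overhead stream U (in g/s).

761 g/s

sucrose is conserved: 1936×0.176 = 340.74 g/s all reports to the concentrate.
Concentrate = 340.74/(target fraction) = 1175 g/s.
Overhead = 1936 − 1175 = 761.05 g/s.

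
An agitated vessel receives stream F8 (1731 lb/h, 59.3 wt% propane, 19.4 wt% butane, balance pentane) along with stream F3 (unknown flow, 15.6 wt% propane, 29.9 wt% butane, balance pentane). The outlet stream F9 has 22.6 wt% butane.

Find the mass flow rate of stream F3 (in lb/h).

Let F3 be the unknown flow. Total out = 1731 + F3.
butane balance: 335.81 + 0.299·F3 = 0.226·(1731 + F3)
(0.299 − 0.226)·F3 = 0.226×1731 − 335.81 = 55.392
F3 = 55.392 / 0.073 = 758.79 lb/h

758.8 lb/h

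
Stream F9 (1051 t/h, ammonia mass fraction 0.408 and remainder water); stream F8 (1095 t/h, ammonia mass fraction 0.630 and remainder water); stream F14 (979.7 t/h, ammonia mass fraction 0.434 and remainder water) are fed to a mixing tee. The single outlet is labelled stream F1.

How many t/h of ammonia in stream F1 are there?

ammonia out = ammonia in = 1051×0.408 + 1095×0.630 + 979.7×0.434 = 1543.8 t/h.

1544 t/h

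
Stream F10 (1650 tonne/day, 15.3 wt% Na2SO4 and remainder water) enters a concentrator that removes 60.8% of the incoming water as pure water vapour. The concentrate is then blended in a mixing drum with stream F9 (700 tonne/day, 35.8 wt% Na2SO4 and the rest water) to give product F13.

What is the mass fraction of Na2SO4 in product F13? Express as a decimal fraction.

Vapour removed = 0.608×0.847×1650 = 849.71 tonne/day; concentrate = 800.29 tonne/day.
Na2SO4 reaching the mixer = 252.45 (from concentrate) + 700×0.358 = 503.05 tonne/day.
Product flow = 800.29 + 700 = 1500.3 tonne/day; Na2SO4 fraction = 0.3353.

0.3353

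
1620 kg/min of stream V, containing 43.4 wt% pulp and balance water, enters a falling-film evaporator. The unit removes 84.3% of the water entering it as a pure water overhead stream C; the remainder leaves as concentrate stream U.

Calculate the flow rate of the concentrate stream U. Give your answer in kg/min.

847 kg/min

water entering = 1620×0.566 = 916.92 kg/min; overhead removed = 0.843×916.92 = 772.96 kg/min.
Concentrate = 1620 − 772.96 = 847.04 kg/min.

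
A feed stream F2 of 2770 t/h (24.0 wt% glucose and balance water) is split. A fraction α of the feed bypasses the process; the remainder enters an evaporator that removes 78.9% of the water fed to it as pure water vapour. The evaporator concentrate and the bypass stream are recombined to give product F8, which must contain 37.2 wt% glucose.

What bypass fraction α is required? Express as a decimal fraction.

All 2770×0.240 = 664.8 t/h of glucose reaches F8, so F8 = 664.8/0.372 = 1787.1 t/h and vapour = 982.9 t/h.
The evaporator receives (1−α)·2770 of feed at 0.760 water and removes 0.789 of that water:
0.789×0.760×(1−α)×2770 = 982.9
(1−α) = 982.9/1661 = 0.5918;  α = 0.4082.

0.408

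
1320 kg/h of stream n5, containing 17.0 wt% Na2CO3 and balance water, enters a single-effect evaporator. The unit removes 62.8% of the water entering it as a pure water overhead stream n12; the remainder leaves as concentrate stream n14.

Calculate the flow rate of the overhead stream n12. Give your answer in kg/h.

688 kg/h

water entering = 1320×0.830 = 1095.6 kg/h; overhead removed = 0.628×1095.6 = 688.04 kg/h.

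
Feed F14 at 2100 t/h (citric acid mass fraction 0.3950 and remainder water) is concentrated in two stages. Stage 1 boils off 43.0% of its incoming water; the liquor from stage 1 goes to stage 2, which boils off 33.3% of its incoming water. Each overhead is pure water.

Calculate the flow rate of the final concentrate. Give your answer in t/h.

1313 t/h

water in feed = 2100×0.605 = 1270.5 t/h.
After stage 1: water left = (1−0.430)×1270.5 = 724.19; stream total = 1553.7 t/h.
After stage 2: water left = (1−0.333)×724.19 = 483.03; final concentrate = 1312.5 t/h.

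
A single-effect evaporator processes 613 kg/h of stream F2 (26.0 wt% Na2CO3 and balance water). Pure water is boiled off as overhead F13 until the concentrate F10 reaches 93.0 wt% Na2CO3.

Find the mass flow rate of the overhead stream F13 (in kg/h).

Na2CO3 is conserved: 613×0.260 = 159.38 kg/h all reports to the concentrate.
Concentrate = 159.38/(target fraction) = 171.38 kg/h.
Overhead = 613 − 171.38 = 441.62 kg/h.

441.6 kg/h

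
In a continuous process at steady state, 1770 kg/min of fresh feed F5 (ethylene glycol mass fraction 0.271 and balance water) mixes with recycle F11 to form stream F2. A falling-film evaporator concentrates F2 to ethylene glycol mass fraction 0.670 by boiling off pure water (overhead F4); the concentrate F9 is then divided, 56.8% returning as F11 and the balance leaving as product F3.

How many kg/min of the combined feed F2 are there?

2711 kg/min

Overall ethylene glycol balance (none leaves overhead): ethylene glycol in fresh feed = ethylene glycol in product, i.e. 1770×0.271 = (1−0.568)·F9·0.670.
F9 = 479.67/(0.670×0.432) = 1657.2 kg/min.
Recycle F11 = 0.568×1657.2 = 941.31 kg/min.
Combined feed F2 = 1770 + 941.31 = 2711.3 kg/min.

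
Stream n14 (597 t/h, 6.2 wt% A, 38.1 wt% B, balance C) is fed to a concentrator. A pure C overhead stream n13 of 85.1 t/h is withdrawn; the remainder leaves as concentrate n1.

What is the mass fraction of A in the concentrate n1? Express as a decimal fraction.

0.072

A is not removed: 597×0.062 = 37.014 t/h of A enters n1.
Concentrate = 597 − 85.1 = 511.9 t/h.
Mass fraction = 37.014/511.9 = 0.072.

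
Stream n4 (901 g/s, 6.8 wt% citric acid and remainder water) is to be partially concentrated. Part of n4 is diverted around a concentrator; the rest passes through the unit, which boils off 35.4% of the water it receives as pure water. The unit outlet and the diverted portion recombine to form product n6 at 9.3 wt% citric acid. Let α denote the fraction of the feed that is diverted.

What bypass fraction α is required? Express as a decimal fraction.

0.185

All 901×0.068 = 61.268 g/s of citric acid reaches n6, so n6 = 61.268/0.093 = 658.8 g/s and vapour = 242.2 g/s.
The evaporator receives (1−α)·901 of feed at 0.932 water and removes 0.354 of that water:
0.354×0.932×(1−α)×901 = 242.2
(1−α) = 242.2/297.27 = 0.8148;  α = 0.1852.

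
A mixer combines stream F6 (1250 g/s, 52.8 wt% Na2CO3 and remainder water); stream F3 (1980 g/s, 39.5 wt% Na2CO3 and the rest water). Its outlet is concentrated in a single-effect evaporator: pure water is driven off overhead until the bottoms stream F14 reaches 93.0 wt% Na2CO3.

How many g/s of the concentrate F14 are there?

1551 g/s

Na2CO3 entering = 1250×0.528 + 1980×0.395 = 1442.1 g/s.
All Na2CO3 reports to F14, so F14 = 1442.1/0.930 = 1550.6 g/s.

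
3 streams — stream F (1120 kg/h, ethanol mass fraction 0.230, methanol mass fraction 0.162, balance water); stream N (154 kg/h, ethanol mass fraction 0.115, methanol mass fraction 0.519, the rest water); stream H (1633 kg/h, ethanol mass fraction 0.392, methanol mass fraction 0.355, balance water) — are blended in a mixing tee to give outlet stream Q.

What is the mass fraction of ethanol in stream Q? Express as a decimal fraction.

Total flow out = 1120 + 154 + 1633 = 2907 kg/h.
ethanol in = 1120×0.230 + 154×0.115 + 1633×0.392 = 915.45 kg/h.
ethanol mass fraction in Q = 915.45/2907 = 0.315.

0.315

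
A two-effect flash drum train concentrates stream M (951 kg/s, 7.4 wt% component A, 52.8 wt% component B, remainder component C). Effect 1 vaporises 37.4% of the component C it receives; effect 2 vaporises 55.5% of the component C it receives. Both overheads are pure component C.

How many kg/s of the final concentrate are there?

677.9 kg/s

component C in feed = 951×0.398 = 378.5 kg/s.
After stage 1: component C left = (1−0.374)×378.5 = 236.94; stream total = 809.44 kg/s.
After stage 2: component C left = (1−0.555)×236.94 = 105.44; final concentrate = 677.94 kg/s.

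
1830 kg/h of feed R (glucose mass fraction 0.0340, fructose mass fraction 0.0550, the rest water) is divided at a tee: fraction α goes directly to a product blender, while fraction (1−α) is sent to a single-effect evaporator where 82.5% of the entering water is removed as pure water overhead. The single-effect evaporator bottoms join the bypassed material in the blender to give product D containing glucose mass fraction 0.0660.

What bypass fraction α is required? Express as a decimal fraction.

0.355

All 1830×0.034 = 62.22 kg/h of glucose reaches D, so D = 62.22/0.066 = 942.73 kg/h and vapour = 887.27 kg/h.
The evaporator receives (1−α)·1830 of feed at 0.911 water and removes 0.825 of that water:
0.825×0.911×(1−α)×1830 = 887.27
(1−α) = 887.27/1375.4 = 0.6451;  α = 0.3549.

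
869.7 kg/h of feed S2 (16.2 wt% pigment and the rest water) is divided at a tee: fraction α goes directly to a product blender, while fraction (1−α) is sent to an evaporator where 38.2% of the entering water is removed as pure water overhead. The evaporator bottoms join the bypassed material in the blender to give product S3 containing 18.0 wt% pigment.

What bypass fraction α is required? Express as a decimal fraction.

0.688

All 869.7×0.162 = 140.89 kg/h of pigment reaches S3, so S3 = 140.89/0.180 = 782.73 kg/h and vapour = 86.97 kg/h.
The evaporator receives (1−α)·869.7 of feed at 0.838 water and removes 0.382 of that water:
0.382×0.838×(1−α)×869.7 = 86.97
(1−α) = 86.97/278.4 = 0.3124;  α = 0.6876.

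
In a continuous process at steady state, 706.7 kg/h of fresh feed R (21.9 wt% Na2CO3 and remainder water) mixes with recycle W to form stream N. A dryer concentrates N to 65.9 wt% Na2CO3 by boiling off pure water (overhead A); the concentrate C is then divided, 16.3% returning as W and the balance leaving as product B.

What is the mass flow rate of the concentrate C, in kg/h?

280.6 kg/h

Overall Na2CO3 balance (none leaves overhead): Na2CO3 in fresh feed = Na2CO3 in product, i.e. 706.7×0.219 = (1−0.163)·C·0.659.
C = 154.77/(0.659×0.837) = 280.59 kg/h.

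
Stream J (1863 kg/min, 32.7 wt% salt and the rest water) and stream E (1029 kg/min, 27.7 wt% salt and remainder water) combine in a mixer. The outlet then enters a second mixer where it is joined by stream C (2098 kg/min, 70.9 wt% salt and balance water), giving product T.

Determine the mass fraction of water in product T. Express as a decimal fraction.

Overall, product flow = 4990 kg/min.
water in = 1863×0.673 + 1029×0.723 + 2098×0.291 = 2608.3 kg/min.
water fraction in T = 0.5227.

0.5227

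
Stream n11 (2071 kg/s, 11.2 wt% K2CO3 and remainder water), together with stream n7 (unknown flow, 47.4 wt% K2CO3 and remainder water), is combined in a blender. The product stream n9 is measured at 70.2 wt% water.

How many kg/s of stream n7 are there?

2189 kg/s

Let n7 be the unknown flow. Total out = 2071 + n7.
water balance: 1839 + 0.526·n7 = 0.702·(2071 + n7)
(0.526 − 0.702)·n7 = 0.702×2071 − 1839 = -385.21
n7 = -385.21 / -0.176 = 2188.7 kg/s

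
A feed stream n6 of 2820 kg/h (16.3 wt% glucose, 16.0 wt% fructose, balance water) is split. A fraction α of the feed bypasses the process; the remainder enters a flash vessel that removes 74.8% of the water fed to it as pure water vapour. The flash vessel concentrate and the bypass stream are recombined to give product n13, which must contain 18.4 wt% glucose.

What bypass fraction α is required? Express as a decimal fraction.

All 2820×0.163 = 459.66 kg/h of glucose reaches n13, so n13 = 459.66/0.184 = 2498.2 kg/h and vapour = 321.85 kg/h.
The evaporator receives (1−α)·2820 of feed at 0.677 water and removes 0.748 of that water:
0.748×0.677×(1−α)×2820 = 321.85
(1−α) = 321.85/1428 = 0.2254;  α = 0.7746.

0.775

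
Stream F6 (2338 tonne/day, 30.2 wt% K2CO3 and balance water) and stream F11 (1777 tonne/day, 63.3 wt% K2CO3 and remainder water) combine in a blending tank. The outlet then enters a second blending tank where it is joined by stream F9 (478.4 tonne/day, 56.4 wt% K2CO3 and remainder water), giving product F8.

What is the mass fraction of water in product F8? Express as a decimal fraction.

Overall, product flow = 4593.4 tonne/day.
water in = 2338×0.698 + 1777×0.367 + 478.4×0.436 = 2492.7 tonne/day.
water fraction in F8 = 0.543.

0.543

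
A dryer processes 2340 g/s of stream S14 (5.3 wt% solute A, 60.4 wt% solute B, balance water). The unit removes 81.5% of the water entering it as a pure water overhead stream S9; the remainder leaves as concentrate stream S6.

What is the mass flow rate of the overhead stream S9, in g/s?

654.1 g/s

water entering = 2340×0.343 = 802.62 g/s; overhead removed = 0.815×802.62 = 654.14 g/s.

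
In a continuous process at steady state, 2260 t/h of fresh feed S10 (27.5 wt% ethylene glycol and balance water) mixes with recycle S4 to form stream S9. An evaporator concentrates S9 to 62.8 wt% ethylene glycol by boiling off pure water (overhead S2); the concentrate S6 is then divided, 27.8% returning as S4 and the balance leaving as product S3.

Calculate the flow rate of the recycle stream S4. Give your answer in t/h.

381.1 t/h

Overall ethylene glycol balance (none leaves overhead): ethylene glycol in fresh feed = ethylene glycol in product, i.e. 2260×0.275 = (1−0.278)·S6·0.628.
S6 = 621.5/(0.628×0.722) = 1370.7 t/h.
Recycle S4 = 0.278×1370.7 = 381.06 t/h.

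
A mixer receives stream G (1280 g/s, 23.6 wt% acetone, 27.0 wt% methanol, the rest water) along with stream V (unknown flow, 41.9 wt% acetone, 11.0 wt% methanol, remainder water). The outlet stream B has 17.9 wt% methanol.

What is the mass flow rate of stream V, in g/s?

1688 g/s

Let V be the unknown flow. Total out = 1280 + V.
methanol balance: 345.6 + 0.110·V = 0.179·(1280 + V)
(0.110 − 0.179)·V = 0.179×1280 − 345.6 = -116.48
V = -116.48 / -0.069 = 1688.1 g/s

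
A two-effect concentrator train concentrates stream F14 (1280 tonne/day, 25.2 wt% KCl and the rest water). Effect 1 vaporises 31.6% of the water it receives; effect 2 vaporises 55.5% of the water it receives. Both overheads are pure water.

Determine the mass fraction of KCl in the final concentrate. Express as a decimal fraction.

0.5254

water in feed = 1280×0.748 = 957.44 tonne/day.
After stage 1: water left = (1−0.316)×957.44 = 654.89; stream total = 977.45 tonne/day.
After stage 2: water left = (1−0.555)×654.89 = 291.43; final concentrate = 613.99 tonne/day.
KCl fraction = 322.56/613.99 = 0.5254.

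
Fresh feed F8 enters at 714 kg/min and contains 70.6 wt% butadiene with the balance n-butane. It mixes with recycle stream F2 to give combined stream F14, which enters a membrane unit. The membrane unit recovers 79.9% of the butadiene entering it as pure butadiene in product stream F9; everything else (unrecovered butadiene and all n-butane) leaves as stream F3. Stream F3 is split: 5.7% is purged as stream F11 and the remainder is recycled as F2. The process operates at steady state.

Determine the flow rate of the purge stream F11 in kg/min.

217 kg/min

n-butane enters only via F8 and leaves only via the purge: 714×0.294 = 0.057×(n-butane in F3), and the membrane unit passes all n-butane, so n-butane in F14 = n-butane in F3 = 3682.7 kg/min.
butadiene in F14: m_A = 714×0.706 + (1−0.057)·(1−0.799)·m_A, so m_A = 504.08/0.8105 = 621.98 kg/min.
F3 = (1−0.799)×621.98 + 3682.7 = 3807.8 kg/min.
Purge F11 = 0.057×3807.8 = 217.04 kg/min.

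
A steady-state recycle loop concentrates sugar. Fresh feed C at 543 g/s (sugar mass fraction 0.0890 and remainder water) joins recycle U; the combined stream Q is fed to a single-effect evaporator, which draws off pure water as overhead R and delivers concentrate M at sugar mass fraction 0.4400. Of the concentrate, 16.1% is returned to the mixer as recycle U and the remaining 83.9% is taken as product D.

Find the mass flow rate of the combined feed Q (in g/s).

564.1 g/s

Overall sugar balance (none leaves overhead): sugar in fresh feed = sugar in product, i.e. 543×0.089 = (1−0.161)·M·0.440.
M = 48.327/(0.440×0.839) = 130.91 g/s.
Recycle U = 0.161×130.91 = 21.077 g/s.
Combined feed Q = 543 + 21.077 = 564.08 g/s.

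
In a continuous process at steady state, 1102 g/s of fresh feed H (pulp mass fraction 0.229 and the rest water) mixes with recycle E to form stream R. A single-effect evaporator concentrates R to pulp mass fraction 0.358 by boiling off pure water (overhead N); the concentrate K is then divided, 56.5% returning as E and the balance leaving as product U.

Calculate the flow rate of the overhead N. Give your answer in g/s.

Overall pulp balance (none leaves overhead): pulp in fresh feed = pulp in product, i.e. 1102×0.229 = (1−0.565)·K·0.358.
K = 252.36/(0.358×0.435) = 1620.5 g/s.
Recycle E = 0.565×1620.5 = 915.57 g/s.
Combined feed R = 1102 + 915.57 = 2017.6 g/s.
Overhead N = R − K = 2017.6 − 1620.5 = 397.09 g/s.

397.1 g/s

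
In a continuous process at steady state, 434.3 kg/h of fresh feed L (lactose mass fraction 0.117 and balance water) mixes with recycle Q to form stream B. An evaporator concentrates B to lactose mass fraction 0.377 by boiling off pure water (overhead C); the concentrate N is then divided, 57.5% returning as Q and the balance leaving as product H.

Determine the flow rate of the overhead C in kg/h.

299.5 kg/h

Overall lactose balance (none leaves overhead): lactose in fresh feed = lactose in product, i.e. 434.3×0.117 = (1−0.575)·N·0.377.
N = 50.813/(0.377×0.425) = 317.14 kg/h.
Recycle Q = 0.575×317.14 = 182.35 kg/h.
Combined feed B = 434.3 + 182.35 = 616.65 kg/h.
Overhead C = B − N = 616.65 − 317.14 = 299.52 kg/h.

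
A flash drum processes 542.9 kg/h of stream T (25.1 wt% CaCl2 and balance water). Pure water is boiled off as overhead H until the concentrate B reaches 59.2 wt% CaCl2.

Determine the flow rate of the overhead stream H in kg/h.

CaCl2 is conserved: 542.9×0.251 = 136.27 kg/h all reports to the concentrate.
Concentrate = 136.27/(target fraction) = 230.18 kg/h.
Overhead = 542.9 − 230.18 = 312.72 kg/h.

312.7 kg/h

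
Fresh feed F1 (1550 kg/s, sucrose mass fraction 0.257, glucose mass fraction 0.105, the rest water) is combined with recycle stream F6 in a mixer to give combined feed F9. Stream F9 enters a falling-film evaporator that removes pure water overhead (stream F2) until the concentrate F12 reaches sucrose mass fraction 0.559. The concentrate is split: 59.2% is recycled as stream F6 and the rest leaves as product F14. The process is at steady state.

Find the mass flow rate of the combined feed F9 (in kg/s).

2584 kg/s

Overall sucrose balance (none leaves overhead): sucrose in fresh feed = sucrose in product, i.e. 1550×0.257 = (1−0.592)·F12·0.559.
F12 = 398.35/(0.559×0.408) = 1746.6 kg/s.
Recycle F6 = 0.592×1746.6 = 1034 kg/s.
Combined feed F9 = 1550 + 1034 = 2584 kg/s.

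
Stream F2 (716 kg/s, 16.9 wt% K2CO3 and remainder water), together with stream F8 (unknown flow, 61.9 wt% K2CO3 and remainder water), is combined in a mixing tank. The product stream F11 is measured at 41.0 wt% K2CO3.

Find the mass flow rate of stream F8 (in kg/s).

Let F8 be the unknown flow. Total out = 716 + F8.
K2CO3 balance: 121 + 0.619·F8 = 0.410·(716 + F8)
(0.619 − 0.410)·F8 = 0.410×716 − 121 = 172.56
F8 = 172.56 / 0.209 = 825.63 kg/s

825.6 kg/s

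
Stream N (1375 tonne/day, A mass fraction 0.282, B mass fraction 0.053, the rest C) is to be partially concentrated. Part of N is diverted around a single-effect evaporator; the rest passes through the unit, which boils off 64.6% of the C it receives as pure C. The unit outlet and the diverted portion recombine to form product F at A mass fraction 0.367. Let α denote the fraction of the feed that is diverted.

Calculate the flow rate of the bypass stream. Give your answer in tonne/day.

633.7 tonne/day

All 1375×0.282 = 387.75 tonne/day of A reaches F, so F = 387.75/0.367 = 1056.5 tonne/day and vapour = 318.46 tonne/day.
The evaporator receives (1−α)·1375 of feed at 0.665 C and removes 0.646 of that C:
0.646×0.665×(1−α)×1375 = 318.46
(1−α) = 318.46/590.69 = 0.5391;  α = 0.4609.
Bypass flow = 0.4609×1375 = 633.69 tonne/day.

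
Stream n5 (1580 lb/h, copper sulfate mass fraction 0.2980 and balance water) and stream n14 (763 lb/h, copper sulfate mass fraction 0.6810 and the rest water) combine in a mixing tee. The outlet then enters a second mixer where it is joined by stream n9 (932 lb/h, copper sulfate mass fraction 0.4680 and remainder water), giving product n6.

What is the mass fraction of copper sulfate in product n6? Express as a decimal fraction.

0.4356

Overall, product flow = 3275 lb/h.
copper sulfate in = 1580×0.298 + 763×0.681 + 932×0.468 = 1426.6 lb/h.
copper sulfate fraction in n6 = 0.4356.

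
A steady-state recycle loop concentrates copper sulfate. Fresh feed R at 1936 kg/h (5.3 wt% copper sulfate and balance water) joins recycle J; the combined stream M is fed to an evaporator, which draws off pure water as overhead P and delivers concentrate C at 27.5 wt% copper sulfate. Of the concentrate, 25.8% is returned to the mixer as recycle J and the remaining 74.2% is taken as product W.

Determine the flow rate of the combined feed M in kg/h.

Overall copper sulfate balance (none leaves overhead): copper sulfate in fresh feed = copper sulfate in product, i.e. 1936×0.053 = (1−0.258)·C·0.275.
C = 102.61/(0.275×0.742) = 502.86 kg/h.
Recycle J = 0.258×502.86 = 129.74 kg/h.
Combined feed M = 1936 + 129.74 = 2065.7 kg/h.

2066 kg/h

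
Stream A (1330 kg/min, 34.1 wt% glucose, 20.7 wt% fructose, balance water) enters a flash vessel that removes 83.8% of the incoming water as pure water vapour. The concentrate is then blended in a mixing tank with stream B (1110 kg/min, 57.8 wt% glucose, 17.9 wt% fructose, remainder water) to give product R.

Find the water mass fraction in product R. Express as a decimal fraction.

0.190

Vapour removed = 0.838×0.452×1330 = 503.77 kg/min; concentrate = 826.23 kg/min.
water reaching the mixer = 97.388 (from concentrate) + 1110×0.243 = 367.12 kg/min.
Product flow = 826.23 + 1110 = 1936.2 kg/min; water fraction = 0.190.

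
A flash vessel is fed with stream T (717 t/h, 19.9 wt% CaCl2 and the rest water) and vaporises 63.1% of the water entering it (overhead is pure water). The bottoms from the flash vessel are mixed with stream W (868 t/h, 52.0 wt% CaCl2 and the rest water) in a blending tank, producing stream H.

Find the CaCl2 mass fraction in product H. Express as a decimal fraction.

Vapour removed = 0.631×0.801×717 = 362.39 t/h; concentrate = 354.61 t/h.
CaCl2 reaching the mixer = 142.68 (from concentrate) + 868×0.520 = 594.04 t/h.
Product flow = 354.61 + 868 = 1222.6 t/h; CaCl2 fraction = 0.4859.

0.4859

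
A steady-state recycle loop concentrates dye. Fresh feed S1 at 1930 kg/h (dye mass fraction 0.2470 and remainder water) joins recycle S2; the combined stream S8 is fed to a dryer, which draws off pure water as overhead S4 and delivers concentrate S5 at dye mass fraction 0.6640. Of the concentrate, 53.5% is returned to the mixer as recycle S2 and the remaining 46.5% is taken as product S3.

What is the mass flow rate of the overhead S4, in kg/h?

1212 kg/h

Overall dye balance (none leaves overhead): dye in fresh feed = dye in product, i.e. 1930×0.247 = (1−0.535)·S5·0.664.
S5 = 476.71/(0.664×0.465) = 1543.9 kg/h.
Recycle S2 = 0.535×1543.9 = 826.01 kg/h.
Combined feed S8 = 1930 + 826.01 = 2756 kg/h.
Overhead S4 = S8 − S5 = 2756 − 1543.9 = 1212.1 kg/h.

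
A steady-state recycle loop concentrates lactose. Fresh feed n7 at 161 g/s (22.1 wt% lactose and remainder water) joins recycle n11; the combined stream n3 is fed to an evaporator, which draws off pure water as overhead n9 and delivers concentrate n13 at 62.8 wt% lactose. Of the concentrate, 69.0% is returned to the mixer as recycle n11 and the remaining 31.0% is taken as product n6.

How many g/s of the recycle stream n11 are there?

126.1 g/s

Overall lactose balance (none leaves overhead): lactose in fresh feed = lactose in product, i.e. 161×0.221 = (1−0.690)·n13·0.628.
n13 = 35.581/(0.628×0.310) = 182.77 g/s.
Recycle n11 = 0.690×182.77 = 126.11 g/s.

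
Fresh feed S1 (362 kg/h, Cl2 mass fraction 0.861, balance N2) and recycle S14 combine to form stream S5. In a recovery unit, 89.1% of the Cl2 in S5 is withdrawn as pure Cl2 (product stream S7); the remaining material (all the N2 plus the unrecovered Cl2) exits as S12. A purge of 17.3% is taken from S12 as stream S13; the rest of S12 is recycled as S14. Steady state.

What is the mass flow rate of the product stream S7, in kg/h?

Cl2 in S5: m_A = 362×0.861 + (1−0.173)·(1−0.891)·m_A, so m_A = 311.68/0.9099 = 342.56 kg/h.
Product S7 = 0.891×342.56 = 305.22 kg/h.

305.2 kg/h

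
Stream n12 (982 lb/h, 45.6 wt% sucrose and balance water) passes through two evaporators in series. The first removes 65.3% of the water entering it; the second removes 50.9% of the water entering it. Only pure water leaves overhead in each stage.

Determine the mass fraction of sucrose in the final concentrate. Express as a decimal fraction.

water in feed = 982×0.544 = 534.21 lb/h.
After stage 1: water left = (1−0.653)×534.21 = 185.37; stream total = 633.16 lb/h.
After stage 2: water left = (1−0.509)×185.37 = 91.017; final concentrate = 538.81 lb/h.
sucrose fraction = 447.79/538.81 = 0.831.

0.831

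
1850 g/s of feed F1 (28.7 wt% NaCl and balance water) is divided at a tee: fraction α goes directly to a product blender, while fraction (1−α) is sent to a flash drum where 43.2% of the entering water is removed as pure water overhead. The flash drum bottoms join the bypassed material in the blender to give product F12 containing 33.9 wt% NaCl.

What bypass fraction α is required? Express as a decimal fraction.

0.502

All 1850×0.287 = 530.95 g/s of NaCl reaches F12, so F12 = 530.95/0.339 = 1566.2 g/s and vapour = 283.78 g/s.
The evaporator receives (1−α)·1850 of feed at 0.713 water and removes 0.432 of that water:
0.432×0.713×(1−α)×1850 = 283.78
(1−α) = 283.78/569.83 = 0.4980;  α = 0.5020.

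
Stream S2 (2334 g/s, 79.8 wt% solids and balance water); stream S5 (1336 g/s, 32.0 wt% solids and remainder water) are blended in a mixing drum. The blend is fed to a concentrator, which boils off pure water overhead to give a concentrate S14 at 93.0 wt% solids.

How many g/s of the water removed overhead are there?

1208 g/s

solids entering = 2334×0.798 + 1336×0.320 = 2290.1 g/s.
All solids reports to S14, so S14 = 2290.1/0.930 = 2462.4 g/s.
Total feed = 3670 g/s; overhead = 3670 − 2462.4 = 1207.6 g/s.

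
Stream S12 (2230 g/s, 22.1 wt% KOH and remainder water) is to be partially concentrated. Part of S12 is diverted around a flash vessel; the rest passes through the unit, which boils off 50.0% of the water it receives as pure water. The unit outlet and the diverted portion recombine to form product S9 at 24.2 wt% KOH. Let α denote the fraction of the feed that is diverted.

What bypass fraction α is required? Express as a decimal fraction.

All 2230×0.221 = 492.83 g/s of KOH reaches S9, so S9 = 492.83/0.242 = 2036.5 g/s and vapour = 193.51 g/s.
The evaporator receives (1−α)·2230 of feed at 0.779 water and removes 0.500 of that water:
0.500×0.779×(1−α)×2230 = 193.51
(1−α) = 193.51/868.59 = 0.2228;  α = 0.7772.

0.777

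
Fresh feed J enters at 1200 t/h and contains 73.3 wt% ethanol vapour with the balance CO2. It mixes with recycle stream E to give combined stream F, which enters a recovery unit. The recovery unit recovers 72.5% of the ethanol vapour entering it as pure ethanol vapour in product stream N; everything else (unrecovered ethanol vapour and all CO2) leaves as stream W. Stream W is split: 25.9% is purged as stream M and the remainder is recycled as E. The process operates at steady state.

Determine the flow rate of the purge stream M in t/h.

CO2 enters only via J and leaves only via the purge: 1200×0.267 = 0.259×(CO2 in W), and the recovery unit passes all CO2, so CO2 in F = CO2 in W = 1237.1 t/h.
ethanol vapour in F: m_A = 1200×0.733 + (1−0.259)·(1−0.725)·m_A, so m_A = 879.6/0.7962 = 1104.7 t/h.
W = (1−0.725)×1104.7 + 1237.1 = 1540.9 t/h.
Purge M = 0.259×1540.9 = 399.08 t/h.

399.1 t/h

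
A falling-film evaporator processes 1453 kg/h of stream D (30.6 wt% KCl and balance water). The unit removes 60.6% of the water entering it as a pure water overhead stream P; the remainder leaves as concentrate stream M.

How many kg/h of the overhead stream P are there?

611.1 kg/h

water entering = 1453×0.694 = 1008.4 kg/h; overhead removed = 0.606×1008.4 = 611.08 kg/h.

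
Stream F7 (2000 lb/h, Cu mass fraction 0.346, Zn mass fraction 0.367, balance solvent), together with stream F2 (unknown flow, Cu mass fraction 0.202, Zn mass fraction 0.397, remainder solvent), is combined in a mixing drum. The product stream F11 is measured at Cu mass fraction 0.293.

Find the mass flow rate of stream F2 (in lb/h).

Let F2 be the unknown flow. Total out = 2000 + F2.
Cu balance: 692 + 0.202·F2 = 0.293·(2000 + F2)
(0.202 − 0.293)·F2 = 0.293×2000 − 692 = -106
F2 = -106 / -0.091 = 1164.8 lb/h

1165 lb/h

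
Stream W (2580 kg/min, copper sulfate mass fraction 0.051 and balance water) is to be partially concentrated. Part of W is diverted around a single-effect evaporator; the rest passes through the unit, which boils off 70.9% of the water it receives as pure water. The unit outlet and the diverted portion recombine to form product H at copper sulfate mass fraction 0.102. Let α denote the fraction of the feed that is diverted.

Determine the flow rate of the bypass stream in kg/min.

All 2580×0.051 = 131.58 kg/min of copper sulfate reaches H, so H = 131.58/0.102 = 1290 kg/min and vapour = 1290 kg/min.
The evaporator receives (1−α)·2580 of feed at 0.949 water and removes 0.709 of that water:
0.709×0.949×(1−α)×2580 = 1290
(1−α) = 1290/1735.9 = 0.7431;  α = 0.2569.
Bypass flow = 0.2569×2580 = 662.76 kg/min.

662.8 kg/min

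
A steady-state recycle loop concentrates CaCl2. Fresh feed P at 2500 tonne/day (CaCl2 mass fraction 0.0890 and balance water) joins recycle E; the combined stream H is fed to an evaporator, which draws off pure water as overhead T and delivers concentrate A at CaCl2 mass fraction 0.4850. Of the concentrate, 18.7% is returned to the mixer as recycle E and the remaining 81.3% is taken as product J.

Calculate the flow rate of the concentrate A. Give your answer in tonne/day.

564.3 tonne/day

Overall CaCl2 balance (none leaves overhead): CaCl2 in fresh feed = CaCl2 in product, i.e. 2500×0.089 = (1−0.187)·A·0.485.
A = 222.5/(0.485×0.813) = 564.28 tonne/day.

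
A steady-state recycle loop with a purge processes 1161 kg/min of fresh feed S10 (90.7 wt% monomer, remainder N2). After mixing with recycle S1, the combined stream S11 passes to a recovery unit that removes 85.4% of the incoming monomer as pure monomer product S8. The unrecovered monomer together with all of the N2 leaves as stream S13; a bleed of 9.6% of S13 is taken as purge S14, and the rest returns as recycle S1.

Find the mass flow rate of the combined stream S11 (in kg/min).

2338 kg/min

N2 enters only via S10 and leaves only via the purge: 1161×0.093 = 0.096×(N2 in S13), and the recovery unit passes all N2, so N2 in S11 = N2 in S13 = 1124.7 kg/min.
monomer in S11: m_A = 1161×0.907 + (1−0.096)·(1−0.854)·m_A, so m_A = 1053/0.8680 = 1213.1 kg/min.
S11 = 1213.1 + 1124.7 = 2337.9 kg/min.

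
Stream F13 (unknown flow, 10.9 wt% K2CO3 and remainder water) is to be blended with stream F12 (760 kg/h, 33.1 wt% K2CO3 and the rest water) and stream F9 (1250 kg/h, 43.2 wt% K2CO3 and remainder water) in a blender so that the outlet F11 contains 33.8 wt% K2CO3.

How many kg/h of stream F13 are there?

489.9 kg/h

Let F13 be the unknown flow. Total out = 2010 + F13.
K2CO3 balance: 791.56 + 0.109·F13 = 0.338·(2010 + F13)
(0.109 − 0.338)·F13 = 0.338×2010 − 791.56 = -112.18
F13 = -112.18 / -0.229 = 489.87 kg/h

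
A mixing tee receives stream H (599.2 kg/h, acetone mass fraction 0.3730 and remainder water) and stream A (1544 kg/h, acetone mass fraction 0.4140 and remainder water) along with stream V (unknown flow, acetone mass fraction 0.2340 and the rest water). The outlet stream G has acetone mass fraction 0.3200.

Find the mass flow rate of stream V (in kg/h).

Let V be the unknown flow. Total out = 2143.2 + V.
acetone balance: 862.72 + 0.234·V = 0.320·(2143.2 + V)
(0.234 − 0.320)·V = 0.320×2143.2 − 862.72 = -176.89
V = -176.89 / -0.086 = 2056.9 kg/h

2057 kg/h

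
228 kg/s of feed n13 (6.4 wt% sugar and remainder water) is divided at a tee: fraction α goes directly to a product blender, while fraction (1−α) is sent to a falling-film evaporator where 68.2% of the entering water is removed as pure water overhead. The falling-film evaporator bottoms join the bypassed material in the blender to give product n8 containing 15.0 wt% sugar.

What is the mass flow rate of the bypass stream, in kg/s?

All 228×0.064 = 14.592 kg/s of sugar reaches n8, so n8 = 14.592/0.150 = 97.28 kg/s and vapour = 130.72 kg/s.
The evaporator receives (1−α)·228 of feed at 0.936 water and removes 0.682 of that water:
0.682×0.936×(1−α)×228 = 130.72
(1−α) = 130.72/145.54 = 0.8981;  α = 0.1019.
Bypass flow = 0.1019×228 = 23.223 kg/s.

23.22 kg/s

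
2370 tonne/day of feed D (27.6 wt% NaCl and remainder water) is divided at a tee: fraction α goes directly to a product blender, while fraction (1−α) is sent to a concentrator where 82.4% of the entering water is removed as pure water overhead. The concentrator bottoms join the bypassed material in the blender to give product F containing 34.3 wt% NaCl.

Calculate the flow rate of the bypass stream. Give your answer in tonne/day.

All 2370×0.276 = 654.12 tonne/day of NaCl reaches F, so F = 654.12/0.343 = 1907.1 tonne/day and vapour = 462.94 tonne/day.
The evaporator receives (1−α)·2370 of feed at 0.724 water and removes 0.824 of that water:
0.824×0.724×(1−α)×2370 = 462.94
(1−α) = 462.94/1413.9 = 0.3274;  α = 0.6726.
Bypass flow = 0.6726×2370 = 1594 tonne/day.

1594 tonne/day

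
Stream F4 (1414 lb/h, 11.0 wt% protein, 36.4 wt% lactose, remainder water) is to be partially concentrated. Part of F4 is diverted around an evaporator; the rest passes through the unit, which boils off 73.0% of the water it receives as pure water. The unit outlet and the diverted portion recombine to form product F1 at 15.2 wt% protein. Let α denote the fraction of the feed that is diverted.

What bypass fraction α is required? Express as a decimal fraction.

0.280

All 1414×0.110 = 155.54 lb/h of protein reaches F1, so F1 = 155.54/0.152 = 1023.3 lb/h and vapour = 390.71 lb/h.
The evaporator receives (1−α)·1414 of feed at 0.526 water and removes 0.730 of that water:
0.730×0.526×(1−α)×1414 = 390.71
(1−α) = 390.71/542.95 = 0.7196;  α = 0.2804.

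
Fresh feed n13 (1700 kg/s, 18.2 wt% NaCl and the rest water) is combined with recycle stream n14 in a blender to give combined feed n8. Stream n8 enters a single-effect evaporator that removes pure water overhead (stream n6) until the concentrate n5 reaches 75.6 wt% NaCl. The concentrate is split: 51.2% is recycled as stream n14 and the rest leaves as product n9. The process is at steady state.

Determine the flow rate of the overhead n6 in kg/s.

1291 kg/s

Overall NaCl balance (none leaves overhead): NaCl in fresh feed = NaCl in product, i.e. 1700×0.182 = (1−0.512)·n5·0.756.
n5 = 309.4/(0.756×0.488) = 838.65 kg/s.
Recycle n14 = 0.512×838.65 = 429.39 kg/s.
Combined feed n8 = 1700 + 429.39 = 2129.4 kg/s.
Overhead n6 = n8 − n5 = 2129.4 − 838.65 = 1290.7 kg/s.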